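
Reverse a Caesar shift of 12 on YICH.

Y(24): 24−12=12 → M
I(8): 8−12=-4≡22 → W
C(2): 2−12=-10≡16 → Q
H(7): 7−12=-5≡21 → V

MWQV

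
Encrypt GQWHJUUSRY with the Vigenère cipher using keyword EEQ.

KUMLNKYWHC

Repeat the key across the message: EEQEEQEEQE
G(6)+E(4): 10 → K
Q(16)+E(4): 20 → U
W(22)+Q(16): 38≡12 → M
H(7)+E(4): 11 → L
J(9)+E(4): 13 → N
U(20)+Q(16): 36≡10 → K
U(20)+E(4): 24 → Y
S(18)+E(4): 22 → W
R(17)+Q(16): 33≡7 → H
Y(24)+E(4): 28≡2 → C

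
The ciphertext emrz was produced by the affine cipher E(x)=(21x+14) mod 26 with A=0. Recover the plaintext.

The inverse of 21 mod 26 is 5, since 21·5=105≡1. Apply D(y)=5·(y−14) mod 26:
e(4): 5·(4−14)=-50≡2 → c
m(12): 5·(12−14)=-10≡16 → q
r(17): 5·(17−14)=15 → p
z(25): 5·(25−14)=55≡3 → d

cqpd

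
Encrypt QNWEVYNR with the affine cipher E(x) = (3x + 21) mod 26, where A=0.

RIJHGPIU

Q(16): 3·16+21=69≡17 → R
N(13): 3·13+21=60≡8 → I
W(22): 3·22+21=87≡9 → J
E(4): 3·4+21=33≡7 → H
V(21): 3·21+21=84≡6 → G
Y(24): 3·24+21=93≡15 → P
N(13): 3·13+21=60≡8 → I
R(17): 3·17+21=72≡20 → U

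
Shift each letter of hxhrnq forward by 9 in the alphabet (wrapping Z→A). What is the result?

qgqawz

h(7): 7+9=16 → q
x(23): 23+9=32≡6 → g
h(7): 7+9=16 → q
r(17): 17+9=26≡0 → a
n(13): 13+9=22 → w
q(16): 16+9=25 → z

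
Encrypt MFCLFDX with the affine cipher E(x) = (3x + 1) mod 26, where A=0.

M(12): 3·12+1=37≡11 → L
F(5): 3·5+1=16 → Q
C(2): 3·2+1=7 → H
L(11): 3·11+1=34≡8 → I
F(5): 3·5+1=16 → Q
D(3): 3·3+1=10 → K
X(23): 3·23+1=70≡18 → S

LQHIQKS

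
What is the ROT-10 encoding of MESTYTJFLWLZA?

WOCDIDTPVGVJK

M(12): 12+10=22 → W
E(4): 4+10=14 → O
S(18): 18+10=28≡2 → C
T(19): 19+10=29≡3 → D
Y(24): 24+10=34≡8 → I
T(19): 19+10=29≡3 → D
J(9): 9+10=19 → T
F(5): 5+10=15 → P
L(11): 11+10=21 → V
W(22): 22+10=32≡6 → G
L(11): 11+10=21 → V
Z(25): 25+10=35≡9 → J
A(0): 0+10=10 → K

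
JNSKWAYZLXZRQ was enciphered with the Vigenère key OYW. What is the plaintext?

VPWWYEKBPJBVC

Repeat the key across the ciphertext: OYWOYWOYWOYWO
J(9)−O(14): -5≡21 → V
N(13)−Y(24): -11≡15 → P
S(18)−W(22): -4≡22 → W
K(10)−O(14): -4≡22 → W
W(22)−Y(24): -2≡24 → Y
A(0)−W(22): -22≡4 → E
Y(24)−O(14): 10 → K
Z(25)−Y(24): 1 → B
L(11)−W(22): -11≡15 → P
X(23)−O(14): 9 → J
Z(25)−Y(24): 1 → B
R(17)−W(22): -5≡21 → V
Q(16)−O(14): 2 → C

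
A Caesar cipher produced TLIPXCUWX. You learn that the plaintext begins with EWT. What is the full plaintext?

From the crib: T(19)−E(4)=15, so the shift is 15.
Subtract 15 from each ciphertext letter:
T(19): 19−15=4 → E
L(11): 11−15=-4≡22 → W
I(8): 8−15=-7≡19 → T
P(15): 15−15=0 → A
X(23): 23−15=8 → I
C(2): 2−15=-13≡13 → N
U(20): 20−15=5 → F
W(22): 22−15=7 → H
X(23): 23−15=8 → I

EWTAINFHI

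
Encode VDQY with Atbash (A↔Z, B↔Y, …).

EWJB

V(21) → E(4)
D(3) → W(22)
Q(16) → J(9)
Y(24) → B(1)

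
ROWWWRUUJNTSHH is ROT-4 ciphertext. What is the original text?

R(17): 17−4=13 → N
O(14): 14−4=10 → K
W(22): 22−4=18 → S
W(22): 22−4=18 → S
W(22): 22−4=18 → S
R(17): 17−4=13 → N
U(20): 20−4=16 → Q
U(20): 20−4=16 → Q
J(9): 9−4=5 → F
N(13): 13−4=9 → J
T(19): 19−4=15 → P
S(18): 18−4=14 → O
H(7): 7−4=3 → D
H(7): 7−4=3 → D

NKSSSNQQFJPODD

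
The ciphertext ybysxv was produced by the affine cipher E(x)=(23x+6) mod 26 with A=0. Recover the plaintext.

The inverse of 23 mod 26 is 17, since 23·17=391≡1. Apply D(y)=17·(y−6) mod 26:
y(24): 17·(24−6)=306≡20 → u
b(1): 17·(1−6)=-85≡19 → t
y(24): 17·(24−6)=306≡20 → u
s(18): 17·(18−6)=204≡22 → w
x(23): 17·(23−6)=289≡3 → d
v(21): 17·(21−6)=255≡21 → v

utuwdv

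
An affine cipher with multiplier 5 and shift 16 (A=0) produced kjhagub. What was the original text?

ejtcygx

The inverse of 5 mod 26 is 21, since 5·21=105≡1. Apply D(y)=21·(y−16) mod 26:
k(10): 21·(10−16)=-126≡4 → e
j(9): 21·(9−16)=-147≡9 → j
h(7): 21·(7−16)=-189≡19 → t
a(0): 21·(0−16)=-336≡2 → c
g(6): 21·(6−16)=-210≡24 → y
u(20): 21·(20−16)=84≡6 → g
b(1): 21·(1−16)=-315≡23 → x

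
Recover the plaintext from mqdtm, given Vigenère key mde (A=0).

Repeat the key across the ciphertext: mdemd
m(12)−m(12): 0 → a
q(16)−d(3): 13 → n
d(3)−e(4): -1≡25 → z
t(19)−m(12): 7 → h
m(12)−d(3): 9 → j

anzhj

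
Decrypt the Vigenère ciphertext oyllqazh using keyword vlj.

tncqfrew

Repeat the key across the ciphertext: vljvljvl
o(14)−v(21): -7≡19 → t
y(24)−l(11): 13 → n
l(11)−j(9): 2 → c
l(11)−v(21): -10≡16 → q
q(16)−l(11): 5 → f
a(0)−j(9): -9≡17 → r
z(25)−v(21): 4 → e
h(7)−l(11): -4≡22 → w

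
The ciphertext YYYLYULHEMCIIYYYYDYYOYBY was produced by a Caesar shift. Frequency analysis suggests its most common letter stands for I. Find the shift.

The most frequent ciphertext letter is Y (appears 12 times).
Y is position 24; I is position 8.
Shift = 16.

16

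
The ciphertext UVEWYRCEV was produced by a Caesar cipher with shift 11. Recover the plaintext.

U(20): 20−11=9 → J
V(21): 21−11=10 → K
E(4): 4−11=-7≡19 → T
W(22): 22−11=11 → L
Y(24): 24−11=13 → N
R(17): 17−11=6 → G
C(2): 2−11=-9≡17 → R
E(4): 4−11=-7≡19 → T
V(21): 21−11=10 → K

JKTLNGRTK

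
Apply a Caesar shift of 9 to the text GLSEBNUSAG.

PUBNKWDBJP

G(6): 6+9=15 → P
L(11): 11+9=20 → U
S(18): 18+9=27≡1 → B
E(4): 4+9=13 → N
B(1): 1+9=10 → K
N(13): 13+9=22 → W
U(20): 20+9=29≡3 → D
S(18): 18+9=27≡1 → B
A(0): 0+9=9 → J
G(6): 6+9=15 → P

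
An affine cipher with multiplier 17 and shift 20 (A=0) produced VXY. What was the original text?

XRO

The inverse of 17 mod 26 is 23, since 17·23=391≡1. Apply D(y)=23·(y−20) mod 26:
V(21): 23·(21−20)=23 → X
X(23): 23·(23−20)=69≡17 → R
Y(24): 23·(24−20)=92≡14 → O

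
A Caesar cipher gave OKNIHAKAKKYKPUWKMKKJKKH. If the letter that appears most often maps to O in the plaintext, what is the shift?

22

The most frequent ciphertext letter is K (appears 10 times).
K is position 10; O is position 14.
Shift = -4≡22.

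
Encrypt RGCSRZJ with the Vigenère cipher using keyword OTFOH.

FZHGYNC

Repeat the key across the message: OTFOHOT
R(17)+O(14): 31≡5 → F
G(6)+T(19): 25 → Z
C(2)+F(5): 7 → H
S(18)+O(14): 32≡6 → G
R(17)+H(7): 24 → Y
Z(25)+O(14): 39≡13 → N
J(9)+T(19): 28≡2 → C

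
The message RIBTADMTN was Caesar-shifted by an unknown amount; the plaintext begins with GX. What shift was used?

From the crib: R(17)−G(6)=11, so the shift is 11.

11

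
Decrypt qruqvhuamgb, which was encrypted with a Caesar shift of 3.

q(16): 16−3=13 → n
r(17): 17−3=14 → o
u(20): 20−3=17 → r
q(16): 16−3=13 → n
v(21): 21−3=18 → s
h(7): 7−3=4 → e
u(20): 20−3=17 → r
a(0): 0−3=-3≡23 → x
m(12): 12−3=9 → j
g(6): 6−3=3 → d
b(1): 1−3=-2≡24 → y

nornserxjdy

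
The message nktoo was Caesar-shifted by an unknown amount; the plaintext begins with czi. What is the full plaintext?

czidd

From the crib: n(13)−c(2)=11, so the shift is 11.
Subtract 11 from each ciphertext letter:
n(13): 13−11=2 → c
k(10): 10−11=-1≡25 → z
t(19): 19−11=8 → i
o(14): 14−11=3 → d
o(14): 14−11=3 → d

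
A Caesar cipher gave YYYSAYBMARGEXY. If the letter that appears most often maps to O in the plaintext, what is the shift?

10

The most frequent ciphertext letter is Y (appears 5 times).
Y is position 24; O is position 14.
Shift = 10.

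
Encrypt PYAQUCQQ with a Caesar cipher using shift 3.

P(15): 15+3=18 → S
Y(24): 24+3=27≡1 → B
A(0): 0+3=3 → D
Q(16): 16+3=19 → T
U(20): 20+3=23 → X
C(2): 2+3=5 → F
Q(16): 16+3=19 → T
Q(16): 16+3=19 → T

SBDTXFTT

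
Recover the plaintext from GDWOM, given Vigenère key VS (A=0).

LLBWR

Repeat the key across the ciphertext: VSVSV
G(6)−V(21): -15≡11 → L
D(3)−S(18): -15≡11 → L
W(22)−V(21): 1 → B
O(14)−S(18): -4≡22 → W
M(12)−V(21): -9≡17 → R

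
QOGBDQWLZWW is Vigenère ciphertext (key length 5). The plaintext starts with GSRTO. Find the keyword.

Subtract each crib letter from the matching ciphertext letter (mod 26):
Q(16)−G(6)=10 → K
O(14)−S(18)=-4≡22 → W
G(6)−R(17)=-11≡15 → P
B(1)−T(19)=-18≡8 → I
D(3)−O(14)=-11≡15 → P

KWPIP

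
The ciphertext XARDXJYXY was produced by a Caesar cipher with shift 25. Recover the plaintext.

X(23): 23−25=-2≡24 → Y
A(0): 0−25=-25≡1 → B
R(17): 17−25=-8≡18 → S
D(3): 3−25=-22≡4 → E
X(23): 23−25=-2≡24 → Y
J(9): 9−25=-16≡10 → K
Y(24): 24−25=-1≡25 → Z
X(23): 23−25=-2≡24 → Y
Y(24): 24−25=-1≡25 → Z

YBSEYKZYZ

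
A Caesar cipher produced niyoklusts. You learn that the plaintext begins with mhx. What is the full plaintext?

From the crib: n(13)−m(12)=1, so the shift is 1.
Subtract 1 from each ciphertext letter:
n(13): 13−1=12 → m
i(8): 8−1=7 → h
y(24): 24−1=23 → x
o(14): 14−1=13 → n
k(10): 10−1=9 → j
l(11): 11−1=10 → k
u(20): 20−1=19 → t
s(18): 18−1=17 → r
t(19): 19−1=18 → s
s(18): 18−1=17 → r

mhxnjktrsr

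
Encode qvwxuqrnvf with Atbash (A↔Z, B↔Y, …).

q(16) → j(9)
v(21) → e(4)
w(22) → d(3)
x(23) → c(2)
u(20) → f(5)
q(16) → j(9)
r(17) → i(8)
n(13) → m(12)
v(21) → e(4)
f(5) → u(20)

jedcfjimeu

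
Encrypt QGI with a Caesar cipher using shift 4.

UKM

Q(16): 16+4=20 → U
G(6): 6+4=10 → K
I(8): 8+4=12 → M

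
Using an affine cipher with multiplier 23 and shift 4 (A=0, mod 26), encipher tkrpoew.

zaflosq

t(19): 23·19+4=441≡25 → z
k(10): 23·10+4=234≡0 → a
r(17): 23·17+4=395≡5 → f
p(15): 23·15+4=349≡11 → l
o(14): 23·14+4=326≡14 → o
e(4): 23·4+4=96≡18 → s
w(22): 23·22+4=510≡16 → q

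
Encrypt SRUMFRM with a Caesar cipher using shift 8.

AZCUNZU

S(18): 18+8=26≡0 → A
R(17): 17+8=25 → Z
U(20): 20+8=28≡2 → C
M(12): 12+8=20 → U
F(5): 5+8=13 → N
R(17): 17+8=25 → Z
M(12): 12+8=20 → U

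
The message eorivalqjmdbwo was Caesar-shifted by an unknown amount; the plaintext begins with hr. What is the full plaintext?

hrulydotmpgezr

From the crib: e(4)−h(7)=-3≡23, so the shift is 23.
Subtract 23 from each ciphertext letter:
e(4): 4−23=-19≡7 → h
o(14): 14−23=-9≡17 → r
r(17): 17−23=-6≡20 → u
i(8): 8−23=-15≡11 → l
v(21): 21−23=-2≡24 → y
a(0): 0−23=-23≡3 → d
l(11): 11−23=-12≡14 → o
q(16): 16−23=-7≡19 → t
j(9): 9−23=-14≡12 → m
m(12): 12−23=-11≡15 → p
d(3): 3−23=-20≡6 → g
b(1): 1−23=-22≡4 → e
w(22): 22−23=-1≡25 → z
o(14): 14−23=-9≡17 → r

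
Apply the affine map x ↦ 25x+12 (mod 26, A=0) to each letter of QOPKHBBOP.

Q(16): 25·16+12=412≡22 → W
O(14): 25·14+12=362≡24 → Y
P(15): 25·15+12=387≡23 → X
K(10): 25·10+12=262≡2 → C
H(7): 25·7+12=187≡5 → F
B(1): 25·1+12=37≡11 → L
B(1): 25·1+12=37≡11 → L
O(14): 25·14+12=362≡24 → Y
P(15): 25·15+12=387≡23 → X

WYXCFLLYX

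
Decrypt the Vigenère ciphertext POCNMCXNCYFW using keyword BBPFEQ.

ONNIIMWMNTBG

Repeat the key across the ciphertext: BBPFEQBBPFEQ
P(15)−B(1): 14 → O
O(14)−B(1): 13 → N
C(2)−P(15): -13≡13 → N
N(13)−F(5): 8 → I
M(12)−E(4): 8 → I
C(2)−Q(16): -14≡12 → M
X(23)−B(1): 22 → W
N(13)−B(1): 12 → M
C(2)−P(15): -13≡13 → N
Y(24)−F(5): 19 → T
F(5)−E(4): 1 → B
W(22)−Q(16): 6 → G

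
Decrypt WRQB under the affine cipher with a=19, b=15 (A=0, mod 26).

ZWLC

The inverse of 19 mod 26 is 11, since 19·11=209≡1. Apply D(y)=11·(y−15) mod 26:
W(22): 11·(22−15)=77≡25 → Z
R(17): 11·(17−15)=22 → W
Q(16): 11·(16−15)=11 → L
B(1): 11·(1−15)=-154≡2 → C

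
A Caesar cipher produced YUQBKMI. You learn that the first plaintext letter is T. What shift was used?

From the crib: Y(24)−T(19)=5, so the shift is 5.

5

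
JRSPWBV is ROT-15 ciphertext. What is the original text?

J(9): 9−15=-6≡20 → U
R(17): 17−15=2 → C
S(18): 18−15=3 → D
P(15): 15−15=0 → A
W(22): 22−15=7 → H
B(1): 1−15=-14≡12 → M
V(21): 21−15=6 → G

UCDAHMG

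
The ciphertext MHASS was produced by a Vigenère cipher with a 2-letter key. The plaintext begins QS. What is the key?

Subtract each crib letter from the matching ciphertext letter (mod 26):
M(12)−Q(16)=-4≡22 → W
H(7)−S(18)=-11≡15 → P

WP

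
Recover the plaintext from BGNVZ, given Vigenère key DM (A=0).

YUKJW

Repeat the key across the ciphertext: DMDMD
B(1)−D(3): -2≡24 → Y
G(6)−M(12): -6≡20 → U
N(13)−D(3): 10 → K
V(21)−M(12): 9 → J
Z(25)−D(3): 22 → W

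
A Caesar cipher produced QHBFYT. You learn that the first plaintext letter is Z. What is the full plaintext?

From the crib: Q(16)−Z(25)=-9≡17, so the shift is 17.
Subtract 17 from each ciphertext letter:
Q(16): 16−17=-1≡25 → Z
H(7): 7−17=-10≡16 → Q
B(1): 1−17=-16≡10 → K
F(5): 5−17=-12≡14 → O
Y(24): 24−17=7 → H
T(19): 19−17=2 → C

ZQKOHC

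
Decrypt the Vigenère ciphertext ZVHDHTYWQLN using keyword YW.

Repeat the key across the ciphertext: YWYWYWYWYWY
Z(25)−Y(24): 1 → B
V(21)−W(22): -1≡25 → Z
H(7)−Y(24): -17≡9 → J
D(3)−W(22): -19≡7 → H
H(7)−Y(24): -17≡9 → J
T(19)−W(22): -3≡23 → X
Y(24)−Y(24): 0 → A
W(22)−W(22): 0 → A
Q(16)−Y(24): -8≡18 → S
L(11)−W(22): -11≡15 → P
N(13)−Y(24): -11≡15 → P

BZJHJXAASPP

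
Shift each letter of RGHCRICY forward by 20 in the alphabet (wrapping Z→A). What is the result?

R(17): 17+20=37≡11 → L
G(6): 6+20=26≡0 → A
H(7): 7+20=27≡1 → B
C(2): 2+20=22 → W
R(17): 17+20=37≡11 → L
I(8): 8+20=28≡2 → C
C(2): 2+20=22 → W
Y(24): 24+20=44≡18 → S

LABWLCWS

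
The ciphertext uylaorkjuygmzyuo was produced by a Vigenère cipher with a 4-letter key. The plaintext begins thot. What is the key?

Subtract each crib letter from the matching ciphertext letter (mod 26):
u(20)−t(19)=1 → b
y(24)−h(7)=17 → r
l(11)−o(14)=-3≡23 → x
a(0)−t(19)=-19≡7 → h

brxh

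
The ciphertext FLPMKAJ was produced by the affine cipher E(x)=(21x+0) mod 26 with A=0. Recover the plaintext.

ZDXIYAT

The inverse of 21 mod 26 is 5, since 21·5=105≡1. Apply D(y)=5·(y−0) mod 26:
F(5): 5·(5−0)=25 → Z
L(11): 5·(11−0)=55≡3 → D
P(15): 5·(15−0)=75≡23 → X
M(12): 5·(12−0)=60≡8 → I
K(10): 5·(10−0)=50≡24 → Y
A(0): 5·(0−0)=0 → A
J(9): 5·(9−0)=45≡19 → T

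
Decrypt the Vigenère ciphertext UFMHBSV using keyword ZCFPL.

VDHSQTT

Repeat the key across the ciphertext: ZCFPLZC
U(20)−Z(25): -5≡21 → V
F(5)−C(2): 3 → D
M(12)−F(5): 7 → H
H(7)−P(15): -8≡18 → S
B(1)−L(11): -10≡16 → Q
S(18)−Z(25): -7≡19 → T
V(21)−C(2): 19 → T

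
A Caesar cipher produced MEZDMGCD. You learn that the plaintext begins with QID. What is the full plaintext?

QIDHQKGH

From the crib: M(12)−Q(16)=-4≡22, so the shift is 22.
Subtract 22 from each ciphertext letter:
M(12): 12−22=-10≡16 → Q
E(4): 4−22=-18≡8 → I
Z(25): 25−22=3 → D
D(3): 3−22=-19≡7 → H
M(12): 12−22=-10≡16 → Q
G(6): 6−22=-16≡10 → K
C(2): 2−22=-20≡6 → G
D(3): 3−22=-19≡7 → H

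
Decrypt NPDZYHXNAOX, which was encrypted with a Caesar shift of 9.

N(13): 13−9=4 → E
P(15): 15−9=6 → G
D(3): 3−9=-6≡20 → U
Z(25): 25−9=16 → Q
Y(24): 24−9=15 → P
H(7): 7−9=-2≡24 → Y
X(23): 23−9=14 → O
N(13): 13−9=4 → E
A(0): 0−9=-9≡17 → R
O(14): 14−9=5 → F
X(23): 23−9=14 → O

EGUQPYOERFO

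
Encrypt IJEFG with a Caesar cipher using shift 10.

STOPQ

I(8): 8+10=18 → S
J(9): 9+10=19 → T
E(4): 4+10=14 → O
F(5): 5+10=15 → P
G(6): 6+10=16 → Q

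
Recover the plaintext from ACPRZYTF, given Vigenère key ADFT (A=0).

Repeat the key across the ciphertext: ADFTADFT
A(0)−A(0): 0 → A
C(2)−D(3): -1≡25 → Z
P(15)−F(5): 10 → K
R(17)−T(19): -2≡24 → Y
Z(25)−A(0): 25 → Z
Y(24)−D(3): 21 → V
T(19)−F(5): 14 → O
F(5)−T(19): -14≡12 → M

AZKYZVOM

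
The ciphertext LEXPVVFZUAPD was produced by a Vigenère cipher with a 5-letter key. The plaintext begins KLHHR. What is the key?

Subtract each crib letter from the matching ciphertext letter (mod 26):
L(11)−K(10)=1 → B
E(4)−L(11)=-7≡19 → T
X(23)−H(7)=16 → Q
P(15)−H(7)=8 → I
V(21)−R(17)=4 → E

BTQIE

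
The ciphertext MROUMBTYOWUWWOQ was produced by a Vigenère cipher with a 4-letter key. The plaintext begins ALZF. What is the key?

MGPP

Subtract each crib letter from the matching ciphertext letter (mod 26):
M(12)−A(0)=12 → M
R(17)−L(11)=6 → G
O(14)−Z(25)=-11≡15 → P
U(20)−F(5)=15 → P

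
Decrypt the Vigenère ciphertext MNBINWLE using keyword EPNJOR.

IYOZZFHP

Repeat the key across the ciphertext: EPNJOREP
M(12)−E(4): 8 → I
N(13)−P(15): -2≡24 → Y
B(1)−N(13): -12≡14 → O
I(8)−J(9): -1≡25 → Z
N(13)−O(14): -1≡25 → Z
W(22)−R(17): 5 → F
L(11)−E(4): 7 → H
E(4)−P(15): -11≡15 → P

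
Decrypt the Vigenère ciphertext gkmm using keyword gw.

Repeat the key across the ciphertext: gwgw
g(6)−g(6): 0 → a
k(10)−w(22): -12≡14 → o
m(12)−g(6): 6 → g
m(12)−w(22): -10≡16 → q

aogq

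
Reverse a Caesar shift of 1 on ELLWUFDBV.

DKKVTECAU

E(4): 4−1=3 → D
L(11): 11−1=10 → K
L(11): 11−1=10 → K
W(22): 22−1=21 → V
U(20): 20−1=19 → T
F(5): 5−1=4 → E
D(3): 3−1=2 → C
B(1): 1−1=0 → A
V(21): 21−1=20 → U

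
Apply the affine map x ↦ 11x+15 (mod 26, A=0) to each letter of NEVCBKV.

N(13): 11·13+15=158≡2 → C
E(4): 11·4+15=59≡7 → H
V(21): 11·21+15=246≡12 → M
C(2): 11·2+15=37≡11 → L
B(1): 11·1+15=26≡0 → A
K(10): 11·10+15=125≡21 → V
V(21): 11·21+15=246≡12 → M

CHMLAVM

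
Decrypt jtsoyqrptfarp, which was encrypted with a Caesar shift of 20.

j(9): 9−20=-11≡15 → p
t(19): 19−20=-1≡25 → z
s(18): 18−20=-2≡24 → y
o(14): 14−20=-6≡20 → u
y(24): 24−20=4 → e
q(16): 16−20=-4≡22 → w
r(17): 17−20=-3≡23 → x
p(15): 15−20=-5≡21 → v
t(19): 19−20=-1≡25 → z
f(5): 5−20=-15≡11 → l
a(0): 0−20=-20≡6 → g
r(17): 17−20=-3≡23 → x
p(15): 15−20=-5≡21 → v

pzyuewxvzlgxv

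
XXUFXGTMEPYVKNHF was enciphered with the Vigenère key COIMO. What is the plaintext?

VJMTJEFESBWHCBTD

Repeat the key across the ciphertext: COIMOCOIMOCOIMOC
X(23)−C(2): 21 → V
X(23)−O(14): 9 → J
U(20)−I(8): 12 → M
F(5)−M(12): -7≡19 → T
X(23)−O(14): 9 → J
G(6)−C(2): 4 → E
T(19)−O(14): 5 → F
M(12)−I(8): 4 → E
E(4)−M(12): -8≡18 → S
P(15)−O(14): 1 → B
Y(24)−C(2): 22 → W
V(21)−O(14): 7 → H
K(10)−I(8): 2 → C
N(13)−M(12): 1 → B
H(7)−O(14): -7≡19 → T
F(5)−C(2): 3 → D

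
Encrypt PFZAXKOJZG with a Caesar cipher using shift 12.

BRLMJWAVLS

P(15): 15+12=27≡1 → B
F(5): 5+12=17 → R
Z(25): 25+12=37≡11 → L
A(0): 0+12=12 → M
X(23): 23+12=35≡9 → J
K(10): 10+12=22 → W
O(14): 14+12=26≡0 → A
J(9): 9+12=21 → V
Z(25): 25+12=37≡11 → L
G(6): 6+12=18 → S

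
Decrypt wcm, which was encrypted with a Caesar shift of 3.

w(22): 22−3=19 → t
c(2): 2−3=-1≡25 → z
m(12): 12−3=9 → j

tzj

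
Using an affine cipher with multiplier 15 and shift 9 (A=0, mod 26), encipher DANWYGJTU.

CJWBFVOIX

D(3): 15·3+9=54≡2 → C
A(0): 15·0+9=9 → J
N(13): 15·13+9=204≡22 → W
W(22): 15·22+9=339≡1 → B
Y(24): 15·24+9=369≡5 → F
G(6): 15·6+9=99≡21 → V
J(9): 15·9+9=144≡14 → O
T(19): 15·19+9=294≡8 → I
U(20): 15·20+9=309≡23 → X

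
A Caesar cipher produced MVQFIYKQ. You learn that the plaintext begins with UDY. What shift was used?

18

From the crib: M(12)−U(20)=-8≡18, so the shift is 18.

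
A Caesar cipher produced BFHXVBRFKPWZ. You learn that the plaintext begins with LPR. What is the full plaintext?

From the crib: B(1)−L(11)=-10≡16, so the shift is 16.
Subtract 16 from each ciphertext letter:
B(1): 1−16=-15≡11 → L
F(5): 5−16=-11≡15 → P
H(7): 7−16=-9≡17 → R
X(23): 23−16=7 → H
V(21): 21−16=5 → F
B(1): 1−16=-15≡11 → L
R(17): 17−16=1 → B
F(5): 5−16=-11≡15 → P
K(10): 10−16=-6≡20 → U
P(15): 15−16=-1≡25 → Z
W(22): 22−16=6 → G
Z(25): 25−16=9 → J

LPRHFLBPUZGJ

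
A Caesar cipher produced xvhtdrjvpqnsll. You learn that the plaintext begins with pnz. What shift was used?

8

From the crib: x(23)−p(15)=8, so the shift is 8.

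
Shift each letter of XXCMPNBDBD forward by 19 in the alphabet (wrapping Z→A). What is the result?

QQVFIGUWUW

X(23): 23+19=42≡16 → Q
X(23): 23+19=42≡16 → Q
C(2): 2+19=21 → V
M(12): 12+19=31≡5 → F
P(15): 15+19=34≡8 → I
N(13): 13+19=32≡6 → G
B(1): 1+19=20 → U
D(3): 3+19=22 → W
B(1): 1+19=20 → U
D(3): 3+19=22 → W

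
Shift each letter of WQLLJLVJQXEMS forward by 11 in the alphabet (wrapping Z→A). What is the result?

HBWWUWGUBIPXD

W(22): 22+11=33≡7 → H
Q(16): 16+11=27≡1 → B
L(11): 11+11=22 → W
L(11): 11+11=22 → W
J(9): 9+11=20 → U
L(11): 11+11=22 → W
V(21): 21+11=32≡6 → G
J(9): 9+11=20 → U
Q(16): 16+11=27≡1 → B
X(23): 23+11=34≡8 → I
E(4): 4+11=15 → P
M(12): 12+11=23 → X
S(18): 18+11=29≡3 → D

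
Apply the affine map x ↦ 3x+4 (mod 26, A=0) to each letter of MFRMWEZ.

OTDOSQB

M(12): 3·12+4=40≡14 → O
F(5): 3·5+4=19 → T
R(17): 3·17+4=55≡3 → D
M(12): 3·12+4=40≡14 → O
W(22): 3·22+4=70≡18 → S
E(4): 3·4+4=16 → Q
Z(25): 3·25+4=79≡1 → B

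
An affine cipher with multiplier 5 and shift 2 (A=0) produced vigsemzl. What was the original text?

jwgyqcph

The inverse of 5 mod 26 is 21, since 5·21=105≡1. Apply D(y)=21·(y−2) mod 26:
v(21): 21·(21−2)=399≡9 → j
i(8): 21·(8−2)=126≡22 → w
g(6): 21·(6−2)=84≡6 → g
s(18): 21·(18−2)=336≡24 → y
e(4): 21·(4−2)=42≡16 → q
m(12): 21·(12−2)=210≡2 → c
z(25): 21·(25−2)=483≡15 → p
l(11): 21·(11−2)=189≡7 → h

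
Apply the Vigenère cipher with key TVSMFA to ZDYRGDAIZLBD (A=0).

Repeat the key across the message: TVSMFATVSMFA
Z(25)+T(19): 44≡18 → S
D(3)+V(21): 24 → Y
Y(24)+S(18): 42≡16 → Q
R(17)+M(12): 29≡3 → D
G(6)+F(5): 11 → L
D(3)+A(0): 3 → D
A(0)+T(19): 19 → T
I(8)+V(21): 29≡3 → D
Z(25)+S(18): 43≡17 → R
L(11)+M(12): 23 → X
B(1)+F(5): 6 → G
D(3)+A(0): 3 → D

SYQDLDTDRXGD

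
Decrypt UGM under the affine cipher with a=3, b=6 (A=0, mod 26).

WAC

The inverse of 3 mod 26 is 9, since 3·9=27≡1. Apply D(y)=9·(y−6) mod 26:
U(20): 9·(20−6)=126≡22 → W
G(6): 9·(6−6)=0 → A
M(12): 9·(12−6)=54≡2 → C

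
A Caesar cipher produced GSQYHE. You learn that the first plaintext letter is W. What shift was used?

From the crib: G(6)−W(22)=-16≡10, so the shift is 10.

10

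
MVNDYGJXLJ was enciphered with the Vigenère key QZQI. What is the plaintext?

Repeat the key across the ciphertext: QZQIQZQIQZ
M(12)−Q(16): -4≡22 → W
V(21)−Z(25): -4≡22 → W
N(13)−Q(16): -3≡23 → X
D(3)−I(8): -5≡21 → V
Y(24)−Q(16): 8 → I
G(6)−Z(25): -19≡7 → H
J(9)−Q(16): -7≡19 → T
X(23)−I(8): 15 → P
L(11)−Q(16): -5≡21 → V
J(9)−Z(25): -16≡10 → K

WWXVIHTPVK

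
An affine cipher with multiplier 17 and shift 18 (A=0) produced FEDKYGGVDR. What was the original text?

The inverse of 17 mod 26 is 23, since 17·23=391≡1. Apply D(y)=23·(y−18) mod 26:
F(5): 23·(5−18)=-299≡13 → N
E(4): 23·(4−18)=-322≡16 → Q
D(3): 23·(3−18)=-345≡19 → T
K(10): 23·(10−18)=-184≡24 → Y
Y(24): 23·(24−18)=138≡8 → I
G(6): 23·(6−18)=-276≡10 → K
G(6): 23·(6−18)=-276≡10 → K
V(21): 23·(21−18)=69≡17 → R
D(3): 23·(3−18)=-345≡19 → T
R(17): 23·(17−18)=-23≡3 → D

NQTYIKKRTD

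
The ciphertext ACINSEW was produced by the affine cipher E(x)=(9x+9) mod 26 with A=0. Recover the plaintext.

The inverse of 9 mod 26 is 3, since 9·3=27≡1. Apply D(y)=3·(y−9) mod 26:
A(0): 3·(0−9)=-27≡25 → Z
C(2): 3·(2−9)=-21≡5 → F
I(8): 3·(8−9)=-3≡23 → X
N(13): 3·(13−9)=12 → M
S(18): 3·(18−9)=27≡1 → B
E(4): 3·(4−9)=-15≡11 → L
W(22): 3·(22−9)=39≡13 → N

ZFXMBLN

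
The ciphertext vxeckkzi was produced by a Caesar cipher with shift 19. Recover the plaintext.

v(21): 21−19=2 → c
x(23): 23−19=4 → e
e(4): 4−19=-15≡11 → l
c(2): 2−19=-17≡9 → j
k(10): 10−19=-9≡17 → r
k(10): 10−19=-9≡17 → r
z(25): 25−19=6 → g
i(8): 8−19=-11≡15 → p

celjrrgp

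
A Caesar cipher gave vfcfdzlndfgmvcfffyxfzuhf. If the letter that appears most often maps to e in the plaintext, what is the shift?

The most frequent ciphertext letter is f (appears 8 times).
f is position 5; e is position 4.
Shift = 1.

1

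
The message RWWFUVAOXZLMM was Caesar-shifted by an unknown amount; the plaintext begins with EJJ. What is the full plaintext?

From the crib: R(17)−E(4)=13, so the shift is 13.
Subtract 13 from each ciphertext letter:
R(17): 17−13=4 → E
W(22): 22−13=9 → J
W(22): 22−13=9 → J
F(5): 5−13=-8≡18 → S
U(20): 20−13=7 → H
V(21): 21−13=8 → I
A(0): 0−13=-13≡13 → N
O(14): 14−13=1 → B
X(23): 23−13=10 → K
Z(25): 25−13=12 → M
L(11): 11−13=-2≡24 → Y
M(12): 12−13=-1≡25 → Z
M(12): 12−13=-1≡25 → Z

EJJSHINBKMYZZ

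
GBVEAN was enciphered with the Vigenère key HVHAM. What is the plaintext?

Repeat the key across the ciphertext: HVHAMH
G(6)−H(7): -1≡25 → Z
B(1)−V(21): -20≡6 → G
V(21)−H(7): 14 → O
E(4)−A(0): 4 → E
A(0)−M(12): -12≡14 → O
N(13)−H(7): 6 → G

ZGOEOG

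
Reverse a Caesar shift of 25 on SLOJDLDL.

S(18): 18−25=-7≡19 → T
L(11): 11−25=-14≡12 → M
O(14): 14−25=-11≡15 → P
J(9): 9−25=-16≡10 → K
D(3): 3−25=-22≡4 → E
L(11): 11−25=-14≡12 → M
D(3): 3−25=-22≡4 → E
L(11): 11−25=-14≡12 → M

TMPKEMEM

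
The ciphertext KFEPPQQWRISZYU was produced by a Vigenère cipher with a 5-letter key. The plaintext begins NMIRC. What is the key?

Subtract each crib letter from the matching ciphertext letter (mod 26):
K(10)−N(13)=-3≡23 → X
F(5)−M(12)=-7≡19 → T
E(4)−I(8)=-4≡22 → W
P(15)−R(17)=-2≡24 → Y
P(15)−C(2)=13 → N

XTWYN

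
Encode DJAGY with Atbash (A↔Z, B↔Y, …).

WQZTB

D(3) → W(22)
J(9) → Q(16)
A(0) → Z(25)
G(6) → T(19)
Y(24) → B(1)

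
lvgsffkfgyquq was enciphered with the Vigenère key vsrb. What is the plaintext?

Repeat the key across the ciphertext: vsrbvsrbvsrbv
l(11)−v(21): -10≡16 → q
v(21)−s(18): 3 → d
g(6)−r(17): -11≡15 → p
s(18)−b(1): 17 → r
f(5)−v(21): -16≡10 → k
f(5)−s(18): -13≡13 → n
k(10)−r(17): -7≡19 → t
f(5)−b(1): 4 → e
g(6)−v(21): -15≡11 → l
y(24)−s(18): 6 → g
q(16)−r(17): -1≡25 → z
u(20)−b(1): 19 → t
q(16)−v(21): -5≡21 → v

qdprkntelgztv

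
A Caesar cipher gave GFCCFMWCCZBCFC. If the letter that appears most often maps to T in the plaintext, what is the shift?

The most frequent ciphertext letter is C (appears 6 times).
C is position 2; T is position 19.
Shift = -17≡9.

9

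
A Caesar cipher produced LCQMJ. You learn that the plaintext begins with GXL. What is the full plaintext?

GXLHE

From the crib: L(11)−G(6)=5, so the shift is 5.
Subtract 5 from each ciphertext letter:
L(11): 11−5=6 → G
C(2): 2−5=-3≡23 → X
Q(16): 16−5=11 → L
M(12): 12−5=7 → H
J(9): 9−5=4 → E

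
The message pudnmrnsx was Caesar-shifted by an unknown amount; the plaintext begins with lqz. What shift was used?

4

From the crib: p(15)−l(11)=4, so the shift is 4.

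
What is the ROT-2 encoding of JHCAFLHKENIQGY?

LJECHNJMGPKSIA

J(9): 9+2=11 → L
H(7): 7+2=9 → J
C(2): 2+2=4 → E
A(0): 0+2=2 → C
F(5): 5+2=7 → H
L(11): 11+2=13 → N
H(7): 7+2=9 → J
K(10): 10+2=12 → M
E(4): 4+2=6 → G
N(13): 13+2=15 → P
I(8): 8+2=10 → K
Q(16): 16+2=18 → S
G(6): 6+2=8 → I
Y(24): 24+2=26≡0 → A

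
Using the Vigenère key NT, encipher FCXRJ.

Repeat the key across the message: NTNTN
F(5)+N(13): 18 → S
C(2)+T(19): 21 → V
X(23)+N(13): 36≡10 → K
R(17)+T(19): 36≡10 → K
J(9)+N(13): 22 → W

SVKKW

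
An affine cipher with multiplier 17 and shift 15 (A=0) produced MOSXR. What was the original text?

JDRCU

The inverse of 17 mod 26 is 23, since 17·23=391≡1. Apply D(y)=23·(y−15) mod 26:
M(12): 23·(12−15)=-69≡9 → J
O(14): 23·(14−15)=-23≡3 → D
S(18): 23·(18−15)=69≡17 → R
X(23): 23·(23−15)=184≡2 → C
R(17): 23·(17−15)=46≡20 → U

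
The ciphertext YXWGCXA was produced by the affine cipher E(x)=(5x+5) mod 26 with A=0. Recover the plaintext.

JOTVPOZ

The inverse of 5 mod 26 is 21, since 5·21=105≡1. Apply D(y)=21·(y−5) mod 26:
Y(24): 21·(24−5)=399≡9 → J
X(23): 21·(23−5)=378≡14 → O
W(22): 21·(22−5)=357≡19 → T
G(6): 21·(6−5)=21 → V
C(2): 21·(2−5)=-63≡15 → P
X(23): 21·(23−5)=378≡14 → O
A(0): 21·(0−5)=-105≡25 → Z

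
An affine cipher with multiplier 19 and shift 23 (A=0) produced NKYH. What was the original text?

UNLG

The inverse of 19 mod 26 is 11, since 19·11=209≡1. Apply D(y)=11·(y−23) mod 26:
N(13): 11·(13−23)=-110≡20 → U
K(10): 11·(10−23)=-143≡13 → N
Y(24): 11·(24−23)=11 → L
H(7): 11·(7−23)=-176≡6 → G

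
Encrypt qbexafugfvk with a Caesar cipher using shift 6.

whkdglamlbq

q(16): 16+6=22 → w
b(1): 1+6=7 → h
e(4): 4+6=10 → k
x(23): 23+6=29≡3 → d
a(0): 0+6=6 → g
f(5): 5+6=11 → l
u(20): 20+6=26≡0 → a
g(6): 6+6=12 → m
f(5): 5+6=11 → l
v(21): 21+6=27≡1 → b
k(10): 10+6=16 → q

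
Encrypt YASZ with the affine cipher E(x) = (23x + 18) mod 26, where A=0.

YSQV

Y(24): 23·24+18=570≡24 → Y
A(0): 23·0+18=18 → S
S(18): 23·18+18=432≡16 → Q
Z(25): 23·25+18=593≡21 → V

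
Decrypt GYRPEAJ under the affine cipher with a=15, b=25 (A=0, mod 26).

The inverse of 15 mod 26 is 7, since 15·7=105≡1. Apply D(y)=7·(y−25) mod 26:
G(6): 7·(6−25)=-133≡23 → X
Y(24): 7·(24−25)=-7≡19 → T
R(17): 7·(17−25)=-56≡22 → W
P(15): 7·(15−25)=-70≡8 → I
E(4): 7·(4−25)=-147≡9 → J
A(0): 7·(0−25)=-175≡7 → H
J(9): 7·(9−25)=-112≡18 → S

XTWIJHS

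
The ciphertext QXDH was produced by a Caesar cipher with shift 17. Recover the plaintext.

Q(16): 16−17=-1≡25 → Z
X(23): 23−17=6 → G
D(3): 3−17=-14≡12 → M
H(7): 7−17=-10≡16 → Q

ZGMQ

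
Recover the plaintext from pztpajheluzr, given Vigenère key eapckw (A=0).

Repeat the key across the ciphertext: eapckweapckw
p(15)−e(4): 11 → l
z(25)−a(0): 25 → z
t(19)−p(15): 4 → e
p(15)−c(2): 13 → n
a(0)−k(10): -10≡16 → q
j(9)−w(22): -13≡13 → n
h(7)−e(4): 3 → d
e(4)−a(0): 4 → e
l(11)−p(15): -4≡22 → w
u(20)−c(2): 18 → s
z(25)−k(10): 15 → p
r(17)−w(22): -5≡21 → v

lzenqndewspv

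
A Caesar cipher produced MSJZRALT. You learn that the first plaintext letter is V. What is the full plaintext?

VBSIAJUC

From the crib: M(12)−V(21)=-9≡17, so the shift is 17.
Subtract 17 from each ciphertext letter:
M(12): 12−17=-5≡21 → V
S(18): 18−17=1 → B
J(9): 9−17=-8≡18 → S
Z(25): 25−17=8 → I
R(17): 17−17=0 → A
A(0): 0−17=-17≡9 → J
L(11): 11−17=-6≡20 → U
T(19): 19−17=2 → C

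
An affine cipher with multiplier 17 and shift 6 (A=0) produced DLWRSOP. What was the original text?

The inverse of 17 mod 26 is 23, since 17·23=391≡1. Apply D(y)=23·(y−6) mod 26:
D(3): 23·(3−6)=-69≡9 → J
L(11): 23·(11−6)=115≡11 → L
W(22): 23·(22−6)=368≡4 → E
R(17): 23·(17−6)=253≡19 → T
S(18): 23·(18−6)=276≡16 → Q
O(14): 23·(14−6)=184≡2 → C
P(15): 23·(15−6)=207≡25 → Z

JLETQCZ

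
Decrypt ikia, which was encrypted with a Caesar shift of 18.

i(8): 8−18=-10≡16 → q
k(10): 10−18=-8≡18 → s
i(8): 8−18=-10≡16 → q
a(0): 0−18=-18≡8 → i

qsqi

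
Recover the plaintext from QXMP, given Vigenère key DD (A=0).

Repeat the key across the ciphertext: DDDD
Q(16)−D(3): 13 → N
X(23)−D(3): 20 → U
M(12)−D(3): 9 → J
P(15)−D(3): 12 → M

NUJM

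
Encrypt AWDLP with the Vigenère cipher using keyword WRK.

WNNHG

Repeat the key across the message: WRKWR
A(0)+W(22): 22 → W
W(22)+R(17): 39≡13 → N
D(3)+K(10): 13 → N
L(11)+W(22): 33≡7 → H
P(15)+R(17): 32≡6 → G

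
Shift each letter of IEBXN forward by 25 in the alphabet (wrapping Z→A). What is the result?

HDAWM

I(8): 8+25=33≡7 → H
E(4): 4+25=29≡3 → D
B(1): 1+25=26≡0 → A
X(23): 23+25=48≡22 → W
N(13): 13+25=38≡12 → M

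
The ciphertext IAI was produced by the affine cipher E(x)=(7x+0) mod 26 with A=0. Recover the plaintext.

The inverse of 7 mod 26 is 15, since 7·15=105≡1. Apply D(y)=15·(y−0) mod 26:
I(8): 15·(8−0)=120≡16 → Q
A(0): 15·(0−0)=0 → A
I(8): 15·(8−0)=120≡16 → Q

QAQ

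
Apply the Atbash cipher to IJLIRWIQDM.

RQORIDRJWN

I(8) → R(17)
J(9) → Q(16)
L(11) → O(14)
I(8) → R(17)
R(17) → I(8)
W(22) → D(3)
I(8) → R(17)
Q(16) → J(9)
D(3) → W(22)
M(12) → N(13)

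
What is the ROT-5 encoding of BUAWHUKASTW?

B(1): 1+5=6 → G
U(20): 20+5=25 → Z
A(0): 0+5=5 → F
W(22): 22+5=27≡1 → B
H(7): 7+5=12 → M
U(20): 20+5=25 → Z
K(10): 10+5=15 → P
A(0): 0+5=5 → F
S(18): 18+5=23 → X
T(19): 19+5=24 → Y
W(22): 22+5=27≡1 → B

GZFBMZPFXYB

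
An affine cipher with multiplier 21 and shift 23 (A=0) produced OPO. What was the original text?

The inverse of 21 mod 26 is 5, since 21·5=105≡1. Apply D(y)=5·(y−23) mod 26:
O(14): 5·(14−23)=-45≡7 → H
P(15): 5·(15−23)=-40≡12 → M
O(14): 5·(14−23)=-45≡7 → H

HMH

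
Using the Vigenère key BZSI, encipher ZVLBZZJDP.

Repeat the key across the message: BZSIBZSIB
Z(25)+B(1): 26≡0 → A
V(21)+Z(25): 46≡20 → U
L(11)+S(18): 29≡3 → D
B(1)+I(8): 9 → J
Z(25)+B(1): 26≡0 → A
Z(25)+Z(25): 50≡24 → Y
J(9)+S(18): 27≡1 → B
D(3)+I(8): 11 → L
P(15)+B(1): 16 → Q

AUDJAYBLQ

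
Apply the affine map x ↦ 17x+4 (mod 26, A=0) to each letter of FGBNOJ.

F(5): 17·5+4=89≡11 → L
G(6): 17·6+4=106≡2 → C
B(1): 17·1+4=21 → V
N(13): 17·13+4=225≡17 → R
O(14): 17·14+4=242≡8 → I
J(9): 17·9+4=157≡1 → B

LCVRIB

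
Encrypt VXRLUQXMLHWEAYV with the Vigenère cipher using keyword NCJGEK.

Repeat the key across the message: NCJGEKNCJGEKNCJ
V(21)+N(13): 34≡8 → I
X(23)+C(2): 25 → Z
R(17)+J(9): 26≡0 → A
L(11)+G(6): 17 → R
U(20)+E(4): 24 → Y
Q(16)+K(10): 26≡0 → A
X(23)+N(13): 36≡10 → K
M(12)+C(2): 14 → O
L(11)+J(9): 20 → U
H(7)+G(6): 13 → N
W(22)+E(4): 26≡0 → A
E(4)+K(10): 14 → O
A(0)+N(13): 13 → N
Y(24)+C(2): 26≡0 → A
V(21)+J(9): 30≡4 → E

IZARYAKOUNAONAE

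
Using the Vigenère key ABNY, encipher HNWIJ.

Repeat the key across the message: ABNYA
H(7)+A(0): 7 → H
N(13)+B(1): 14 → O
W(22)+N(13): 35≡9 → J
I(8)+Y(24): 32≡6 → G
J(9)+A(0): 9 → J

HOJGJ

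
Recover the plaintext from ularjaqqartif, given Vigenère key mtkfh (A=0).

isqmcoxgvkhpv

Repeat the key across the ciphertext: mtkfhmtkfhmtk
u(20)−m(12): 8 → i
l(11)−t(19): -8≡18 → s
a(0)−k(10): -10≡16 → q
r(17)−f(5): 12 → m
j(9)−h(7): 2 → c
a(0)−m(12): -12≡14 → o
q(16)−t(19): -3≡23 → x
q(16)−k(10): 6 → g
a(0)−f(5): -5≡21 → v
r(17)−h(7): 10 → k
t(19)−m(12): 7 → h
i(8)−t(19): -11≡15 → p
f(5)−k(10): -5≡21 → v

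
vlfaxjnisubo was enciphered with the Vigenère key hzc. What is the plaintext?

Repeat the key across the ciphertext: hzchzchzchzc
v(21)−h(7): 14 → o
l(11)−z(25): -14≡12 → m
f(5)−c(2): 3 → d
a(0)−h(7): -7≡19 → t
x(23)−z(25): -2≡24 → y
j(9)−c(2): 7 → h
n(13)−h(7): 6 → g
i(8)−z(25): -17≡9 → j
s(18)−c(2): 16 → q
u(20)−h(7): 13 → n
b(1)−z(25): -24≡2 → c
o(14)−c(2): 12 → m

omdtyhgjqncm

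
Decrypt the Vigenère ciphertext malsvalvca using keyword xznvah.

pbyxvtowpf

Repeat the key across the ciphertext: xznvahxznv
m(12)−x(23): -11≡15 → p
a(0)−z(25): -25≡1 → b
l(11)−n(13): -2≡24 → y
s(18)−v(21): -3≡23 → x
v(21)−a(0): 21 → v
a(0)−h(7): -7≡19 → t
l(11)−x(23): -12≡14 → o
v(21)−z(25): -4≡22 → w
c(2)−n(13): -11≡15 → p
a(0)−v(21): -21≡5 → f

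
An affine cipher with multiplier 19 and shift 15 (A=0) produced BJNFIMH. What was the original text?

CMEUBTQ

The inverse of 19 mod 26 is 11, since 19·11=209≡1. Apply D(y)=11·(y−15) mod 26:
B(1): 11·(1−15)=-154≡2 → C
J(9): 11·(9−15)=-66≡12 → M
N(13): 11·(13−15)=-22≡4 → E
F(5): 11·(5−15)=-110≡20 → U
I(8): 11·(8−15)=-77≡1 → B
M(12): 11·(12−15)=-33≡19 → T
H(7): 11·(7−15)=-88≡16 → Q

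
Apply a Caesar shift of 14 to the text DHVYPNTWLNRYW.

D(3): 3+14=17 → R
H(7): 7+14=21 → V
V(21): 21+14=35≡9 → J
Y(24): 24+14=38≡12 → M
P(15): 15+14=29≡3 → D
N(13): 13+14=27≡1 → B
T(19): 19+14=33≡7 → H
W(22): 22+14=36≡10 → K
L(11): 11+14=25 → Z
N(13): 13+14=27≡1 → B
R(17): 17+14=31≡5 → F
Y(24): 24+14=38≡12 → M
W(22): 22+14=36≡10 → K

RVJMDBHKZBFMK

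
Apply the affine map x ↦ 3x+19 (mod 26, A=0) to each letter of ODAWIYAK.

O(14): 3·14+19=61≡9 → J
D(3): 3·3+19=28≡2 → C
A(0): 3·0+19=19 → T
W(22): 3·22+19=85≡7 → H
I(8): 3·8+19=43≡17 → R
Y(24): 3·24+19=91≡13 → N
A(0): 3·0+19=19 → T
K(10): 3·10+19=49≡23 → X

JCTHRNTX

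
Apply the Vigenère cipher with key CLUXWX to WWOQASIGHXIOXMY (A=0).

YHINWPKRBUELZXS

Repeat the key across the message: CLUXWXCLUXWXCLU
W(22)+C(2): 24 → Y
W(22)+L(11): 33≡7 → H
O(14)+U(20): 34≡8 → I
Q(16)+X(23): 39≡13 → N
A(0)+W(22): 22 → W
S(18)+X(23): 41≡15 → P
I(8)+C(2): 10 → K
G(6)+L(11): 17 → R
H(7)+U(20): 27≡1 → B
X(23)+X(23): 46≡20 → U
I(8)+W(22): 30≡4 → E
O(14)+X(23): 37≡11 → L
X(23)+C(2): 25 → Z
M(12)+L(11): 23 → X
Y(24)+U(20): 44≡18 → S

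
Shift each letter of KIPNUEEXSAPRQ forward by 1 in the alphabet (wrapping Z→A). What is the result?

K(10): 10+1=11 → L
I(8): 8+1=9 → J
P(15): 15+1=16 → Q
N(13): 13+1=14 → O
U(20): 20+1=21 → V
E(4): 4+1=5 → F
E(4): 4+1=5 → F
X(23): 23+1=24 → Y
S(18): 18+1=19 → T
A(0): 0+1=1 → B
P(15): 15+1=16 → Q
R(17): 17+1=18 → S
Q(16): 16+1=17 → R

LJQOVFFYTBQSR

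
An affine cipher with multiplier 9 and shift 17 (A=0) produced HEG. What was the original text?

WNT

The inverse of 9 mod 26 is 3, since 9·3=27≡1. Apply D(y)=3·(y−17) mod 26:
H(7): 3·(7−17)=-30≡22 → W
E(4): 3·(4−17)=-39≡13 → N
G(6): 3·(6−17)=-33≡19 → T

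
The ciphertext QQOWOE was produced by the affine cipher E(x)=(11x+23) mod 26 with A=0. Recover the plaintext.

XXLHLD

The inverse of 11 mod 26 is 19, since 11·19=209≡1. Apply D(y)=19·(y−23) mod 26:
Q(16): 19·(16−23)=-133≡23 → X
Q(16): 19·(16−23)=-133≡23 → X
O(14): 19·(14−23)=-171≡11 → L
W(22): 19·(22−23)=-19≡7 → H
O(14): 19·(14−23)=-171≡11 → L
E(4): 19·(4−23)=-361≡3 → D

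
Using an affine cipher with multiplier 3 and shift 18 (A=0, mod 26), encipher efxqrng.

e(4): 3·4+18=30≡4 → e
f(5): 3·5+18=33≡7 → h
x(23): 3·23+18=87≡9 → j
q(16): 3·16+18=66≡14 → o
r(17): 3·17+18=69≡17 → r
n(13): 3·13+18=57≡5 → f
g(6): 3·6+18=36≡10 → k

ehjorfk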